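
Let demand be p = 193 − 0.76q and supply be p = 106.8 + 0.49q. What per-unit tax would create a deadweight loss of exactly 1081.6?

52

Competitive equilibrium: 193 − 0.76q = 106.8 + 0.49q → q* = 68.96, p* = 140.5904.
A tax t gives Δq = t/1.25 and wedge t, so DWL = t²/2.5.
t²/2.5 = 1081.6 → t² = 2704 → t = 52.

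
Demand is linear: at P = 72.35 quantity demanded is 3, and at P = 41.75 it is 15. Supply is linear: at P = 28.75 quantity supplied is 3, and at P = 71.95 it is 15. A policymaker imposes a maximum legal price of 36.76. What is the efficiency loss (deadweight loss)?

72.76

Demand slope = (41.75 − 72.35)/(15 − 3) = −2.55, so P = 80 − 2.55Q.
Supply slope = (71.95 − 28.75)/(15 − 3) = 3.6, so P = 17.95 + 3.6Q.
Competitive equilibrium: 80 − 2.55Q = 17.95 + 3.6Q → Q* = 10.0894, P* = 54.272.
At the ceiling P = 36.76, quantity supplied = (36.76 − 17.95)/3.6 = 5.225.
Willingness to pay at Q' = 5.225: 80 − 2.55·5.225 = 66.6763.
ΔQ = 10.0894 − 5.225 = 4.8644; wedge = 66.6763 − 36.76 = 29.9163.
Deadweight loss = ½ × 4.8644 × 29.9163 = 72.76.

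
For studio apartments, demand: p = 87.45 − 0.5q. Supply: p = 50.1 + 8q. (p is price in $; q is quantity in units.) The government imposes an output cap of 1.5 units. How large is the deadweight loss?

Competitive equilibrium: 87.45 − 0.5q = 50.1 + 8q → q* = 4.3941, p* = 85.2529.
At q = 1.5: demand price = 87.45 − 0.5·1.5 = 86.7; supply price = 50.1 + 8·1.5 = 62.1.
Δq = 4.3941 − 1.5 = 2.8941; wedge = 86.7 − 62.1 = 24.6.
Welfare loss = ½ × 2.8941 × 24.6 = $35.60.

$35.60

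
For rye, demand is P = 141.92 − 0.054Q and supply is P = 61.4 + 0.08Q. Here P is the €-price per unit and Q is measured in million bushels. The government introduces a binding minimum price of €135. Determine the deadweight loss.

€14973.84 million

Competitive equilibrium: 141.92 − 0.054Q = 61.4 + 0.08Q → Q* = 600.89552, P* = 109.47164.
At the floor P = 135, quantity demanded = (141.92 − 135)/0.054 = 128.14815.
Sellers' marginal cost at Q' = 128.14815: 61.4 + 0.08·128.14815 = 71.65185.
ΔQ = 600.89552 − 128.14815 = 472.74737; wedge = 135 − 71.65185 = 63.34815.
The triangle = ½ × 472.74737 × 63.34815 = €14973.84 million.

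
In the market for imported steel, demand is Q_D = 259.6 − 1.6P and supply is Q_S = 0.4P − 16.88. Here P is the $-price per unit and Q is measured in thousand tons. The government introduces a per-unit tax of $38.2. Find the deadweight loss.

In inverse form: demand P = 162.25 − 0.625Q, supply P = 42.2 + 2.5Q.
Competitive equilibrium: 162.25 − 0.625Q = 42.2 + 2.5Q → Q* = 38.416, P* = 138.24.
With the tax, the buyer price exceeds the seller price by 38.2: (162.25 − 0.625Q) − (42.2 + 2.5Q) = 38.2 → Q' = 26.192.
ΔQ = 38.416 − 26.192 = 12.224; the wedge equals the tax, 38.2.
Deadweight loss = ½ × 12.224 × 38.2 = $233.48 thousand.

$233.48 thousand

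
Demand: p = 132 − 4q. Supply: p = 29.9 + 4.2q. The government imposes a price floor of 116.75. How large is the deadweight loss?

305.97

Competitive equilibrium: 132 − 4q = 29.9 + 4.2q → q* = 12.4512, p* = 82.1951.
At the floor p = 116.75, quantity demanded = (132 − 116.75)/4 = 3.8125.
Sellers' marginal cost at q' = 3.8125: 29.9 + 4.2·3.8125 = 45.9125.
Δq = 12.4512 − 3.8125 = 8.6387; wedge = 116.75 − 45.9125 = 70.8375.
Deadweight loss = ½ × 8.6387 × 70.8375 = 305.97.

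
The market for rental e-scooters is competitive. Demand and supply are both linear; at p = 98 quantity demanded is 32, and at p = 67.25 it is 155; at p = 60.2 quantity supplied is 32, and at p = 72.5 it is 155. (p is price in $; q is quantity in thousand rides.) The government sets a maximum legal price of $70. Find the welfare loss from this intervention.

Demand slope = (67.25 − 98)/(155 − 32) = −0.25, so p = 106 − 0.25q.
Supply slope = (72.5 − 60.2)/(155 − 32) = 0.1, so p = 57 + 0.1q.
Competitive equilibrium: 106 − 0.25q = 57 + 0.1q → q* = 140, p* = 71.
At the ceiling p = 70, quantity supplied = (70 − 57)/0.1 = 130.
Willingness to pay at q' = 130: 106 − 0.25·130 = 73.5.
Δq = 140 − 130 = 10; wedge = 73.5 − 70 = 3.5.
Welfare loss = ½ × 10 × 3.5 = $17.50 thousand.

$17.50 thousand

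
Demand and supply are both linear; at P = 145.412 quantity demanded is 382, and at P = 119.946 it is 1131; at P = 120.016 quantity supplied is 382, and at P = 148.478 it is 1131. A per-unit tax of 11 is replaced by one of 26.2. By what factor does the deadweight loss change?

5.673

Demand slope = (119.946 − 145.412)/(1131 − 382) = −0.034, so P = 158.4 − 0.034Q.
Supply slope = (148.478 − 120.016)/(1131 − 382) = 0.038, so P = 105.5 + 0.038Q.
Competitive equilibrium: 158.4 − 0.034Q = 105.5 + 0.038Q → Q* = 734.7222, P* = 133.4194.
For a per-unit tax t: ΔQ = t/0.072, so DWL = ½·t·(t/0.072) = t²/0.144.
At t = 11: DWL = 840.278. At t = 26.2: DWL = 4766.944.
Ratio = (26.2/11)² = 5.673.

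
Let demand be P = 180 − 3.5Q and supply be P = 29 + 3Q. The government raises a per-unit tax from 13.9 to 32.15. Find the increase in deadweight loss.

64.65

Competitive equilibrium: 180 − 3.5Q = 29 + 3Q → Q* = 23.2308, P* = 98.6923.
For a per-unit tax t: ΔQ = t/6.5, so DWL = ½·t·(t/6.5) = t²/13.
At t = 13.9: DWL = 14.862. At t = 32.15: DWL = 79.509.
Increase = 79.509 − 14.862 = 64.65.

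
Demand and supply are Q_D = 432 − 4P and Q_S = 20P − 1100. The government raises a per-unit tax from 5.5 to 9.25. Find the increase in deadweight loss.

92.19

In inverse form: demand P = 108 − 0.25Q, supply P = 55 + 0.05Q.
Competitive equilibrium: 108 − 0.25Q = 55 + 0.05Q → Q* = 176.6667, P* = 63.8333.
For a per-unit tax t: ΔQ = t/0.3, so DWL = ½·t·(t/0.3) = t²/0.6.
At t = 5.5: DWL = 50.417. At t = 9.25: DWL = 142.604.
Increase = 142.604 − 50.417 = 92.19.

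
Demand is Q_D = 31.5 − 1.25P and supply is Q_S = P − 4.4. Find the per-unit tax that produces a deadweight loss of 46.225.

12.9

In inverse form: demand P = 25.2 − 0.8Q, supply P = 4.4 + Q.
Competitive equilibrium: 25.2 − 0.8Q = 4.4 + Q → Q* = 11.5556, P* = 15.9556.
A tax t gives ΔQ = t/1.8 and wedge t, so DWL = t²/3.6.
t²/3.6 = 46.225 → t² = 166.41 → t = 12.9.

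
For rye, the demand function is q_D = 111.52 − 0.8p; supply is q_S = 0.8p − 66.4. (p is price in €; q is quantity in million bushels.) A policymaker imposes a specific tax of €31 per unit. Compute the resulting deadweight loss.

€192.20 million

In inverse form: demand p = 139.4 − 1.25q, supply p = 83 + 1.25q.
Competitive equilibrium: 139.4 − 1.25q = 83 + 1.25q → q* = 22.56, p* = 111.2.
With the tax, the buyer price exceeds the seller price by 31: (139.4 − 1.25q) − (83 + 1.25q) = 31 → q' = 10.16.
Δq = 22.56 − 10.16 = 12.4; the wedge equals the tax, 31.
DWL = ½ × 12.4 × 31 = €192.20 million.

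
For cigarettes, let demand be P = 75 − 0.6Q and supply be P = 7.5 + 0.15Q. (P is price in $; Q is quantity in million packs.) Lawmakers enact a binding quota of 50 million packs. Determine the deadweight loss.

Competitive equilibrium: 75 − 0.6Q = 7.5 + 0.15Q → Q* = 90, P* = 21.
At Q = 50: demand price = 75 − 0.6·50 = 45; supply price = 7.5 + 0.15·50 = 15.
ΔQ = 90 − 50 = 40; wedge = 45 − 15 = 30.
Welfare loss = ½ × 40 × 30 = $600 million.

$600 million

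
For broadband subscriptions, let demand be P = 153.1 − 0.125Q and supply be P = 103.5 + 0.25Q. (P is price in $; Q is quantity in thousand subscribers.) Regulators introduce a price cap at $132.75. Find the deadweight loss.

Competitive equilibrium: 153.1 − 0.125Q = 103.5 + 0.25Q → Q* = 132.2667, P* = 136.5667.
At the ceiling P = 132.75, quantity supplied = (132.75 − 103.5)/0.25 = 117.
Willingness to pay at Q' = 117: 153.1 − 0.125·117 = 138.475.
ΔQ = 132.2667 − 117 = 15.2667; wedge = 138.475 − 132.75 = 5.725.
Deadweight loss = ½ × 15.2667 × 5.725 = $43.70 thousand.

$43.70 thousand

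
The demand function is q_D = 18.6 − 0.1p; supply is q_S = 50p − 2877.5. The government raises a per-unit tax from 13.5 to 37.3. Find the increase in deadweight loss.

In inverse form: demand p = 186 − 10q, supply p = 57.55 + 0.02q.
Competitive equilibrium: 186 − 10q = 57.55 + 0.02q → q* = 12.8194, p* = 57.8064.
For a per-unit tax t: Δq = t/10.02, so DWL = ½·t·(t/10.02) = t²/20.04.
At t = 13.5: DWL = 9.094. At t = 37.3: DWL = 69.426.
Increase = 69.426 − 9.094 = 60.33.

60.33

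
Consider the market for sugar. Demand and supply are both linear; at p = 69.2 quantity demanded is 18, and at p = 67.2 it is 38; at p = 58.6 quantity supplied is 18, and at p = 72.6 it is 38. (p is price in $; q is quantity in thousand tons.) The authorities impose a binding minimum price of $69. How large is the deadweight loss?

$50.625 thousand

Demand slope = (67.2 − 69.2)/(38 − 18) = −0.1, so p = 71 − 0.1q.
Supply slope = (72.6 − 58.6)/(38 − 18) = 0.7, so p = 46 + 0.7q.
Competitive equilibrium: 71 − 0.1q = 46 + 0.7q → q* = 31.25, p* = 67.875.
At the floor p = 69, quantity demanded = (71 − 69)/0.1 = 20.
Sellers' marginal cost at q' = 20: 46 + 0.7·20 = 60.
Δq = 31.25 − 20 = 11.25; wedge = 69 − 60 = 9.
Welfare loss = ½ × 11.25 × 9 = $50.625 thousand.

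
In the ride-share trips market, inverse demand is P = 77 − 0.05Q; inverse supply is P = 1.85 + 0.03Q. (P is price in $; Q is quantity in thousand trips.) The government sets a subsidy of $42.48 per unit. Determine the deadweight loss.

$11278.44 thousand

Competitive equilibrium: 77 − 0.05Q = 1.85 + 0.03Q → Q* = 939.375, P* = 30.0313.
The subsidy lowers effective supply by 42.48: P = 0.03Q − 40.63.
New quantity: 77 − 0.05Q = 0.03Q − 40.63 → Q' = 1470.375.
Overproduction ΔQ = 1470.375 − 939.375 = 531; wedge = subsidy = 42.48.
DWL = ½ × 531 × 42.48 = $11278.44 thousand.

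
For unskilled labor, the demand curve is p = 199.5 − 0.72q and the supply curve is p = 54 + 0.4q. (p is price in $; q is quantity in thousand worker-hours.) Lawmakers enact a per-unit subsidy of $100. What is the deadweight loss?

$4464.29 thousand

Competitive equilibrium: 199.5 − 0.72q = 54 + 0.4q → q* = 129.9107, p* = 105.9643.
The subsidy lowers effective supply by 100: p = 0.4q − 46.
New quantity: 199.5 − 0.72q = 0.4q − 46 → q' = 219.1964.
Overproduction Δq = 219.1964 − 129.9107 = 89.2857; wedge = subsidy = 100.
The triangle = ½ × 89.2857 × 100 = $4464.29 thousand.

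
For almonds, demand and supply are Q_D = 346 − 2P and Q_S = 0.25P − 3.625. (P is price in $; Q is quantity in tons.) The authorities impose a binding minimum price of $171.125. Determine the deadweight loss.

$2228.63

In inverse form: demand P = 173 − 0.5Q, supply P = 14.5 + 4Q.
Competitive equilibrium: 173 − 0.5Q = 14.5 + 4Q → Q* = 35.2222, P* = 155.3889.
At the floor P = 171.125, quantity demanded = (173 − 171.125)/0.5 = 3.75.
Sellers' marginal cost at Q' = 3.75: 14.5 + 4·3.75 = 29.5.
ΔQ = 35.2222 − 3.75 = 31.4722; wedge = 171.125 − 29.5 = 141.625.
DWL = ½ × 31.4722 × 141.625 = $2228.63.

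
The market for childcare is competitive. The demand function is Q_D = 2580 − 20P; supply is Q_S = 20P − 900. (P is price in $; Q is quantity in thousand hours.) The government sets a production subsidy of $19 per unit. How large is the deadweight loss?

$1805 thousand

In inverse form: demand P = 129 − 0.05Q, supply P = 45 + 0.05Q.
Competitive equilibrium: 129 − 0.05Q = 45 + 0.05Q → Q* = 840, P* = 87.
The subsidy lowers effective supply by 19: P = 26 + 0.05Q.
New quantity: 129 − 0.05Q = 26 + 0.05Q → Q' = 1030.
Overproduction ΔQ = 1030 − 840 = 190; wedge = subsidy = 19.
Welfare loss = ½ × 190 × 19 = $1805 thousand.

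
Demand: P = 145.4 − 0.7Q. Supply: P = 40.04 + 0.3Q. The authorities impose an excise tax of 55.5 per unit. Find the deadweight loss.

1540.125

Competitive equilibrium: 145.4 − 0.7Q = 40.04 + 0.3Q → Q* = 105.36, P* = 71.648.
With the tax, the buyer price exceeds the seller price by 55.5: (145.4 − 0.7Q) − (40.04 + 0.3Q) = 55.5 → Q' = 49.86.
ΔQ = 105.36 − 49.86 = 55.5; the wedge equals the tax, 55.5.
DWL = ½ × 55.5 × 55.5 = 1540.125.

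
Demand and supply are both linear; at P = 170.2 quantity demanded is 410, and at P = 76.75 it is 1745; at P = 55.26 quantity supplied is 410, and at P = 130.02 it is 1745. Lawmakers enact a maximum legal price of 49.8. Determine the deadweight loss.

64230.95

Demand slope = (76.75 − 170.2)/(1745 − 410) = −0.07, so P = 198.9 − 0.07Q.
Supply slope = (130.02 − 55.26)/(1745 − 410) = 0.056, so P = 32.3 + 0.056Q.
Competitive equilibrium: 198.9 − 0.07Q = 32.3 + 0.056Q → Q* = 1322.2222, P* = 106.3444.
At the ceiling P = 49.8, quantity supplied = (49.8 − 32.3)/0.056 = 312.5.
Willingness to pay at Q' = 312.5: 198.9 − 0.07·312.5 = 177.025.
ΔQ = 1322.2222 − 312.5 = 1009.7222; wedge = 177.025 − 49.8 = 127.225.
DWL = ½ × 1009.7222 × 127.225 = 64230.95.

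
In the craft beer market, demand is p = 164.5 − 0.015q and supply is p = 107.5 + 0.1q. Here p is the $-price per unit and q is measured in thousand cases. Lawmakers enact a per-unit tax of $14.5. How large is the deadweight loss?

$914.13 thousand

Competitive equilibrium: 164.5 − 0.015q = 107.5 + 0.1q → q* = 495.6522, p* = 157.0652.
With the tax, the buyer price exceeds the seller price by 14.5: (164.5 − 0.015q) − (107.5 + 0.1q) = 14.5 → q' = 369.5652.
Δq = 495.6522 − 369.5652 = 126.087; the wedge equals the tax, 14.5.
DWL = ½ × 126.087 × 14.5 = $914.13 thousand.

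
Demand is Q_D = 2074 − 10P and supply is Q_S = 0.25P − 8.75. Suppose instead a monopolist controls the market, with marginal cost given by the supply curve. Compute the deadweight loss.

2.05

In inverse form: demand P = 207.4 − 0.1Q, supply P = 35 + 4Q.
Competitive equilibrium: 207.4 − 0.1Q = 35 + 4Q → Q* = 42.0488, P* = 203.1951.
Marginal revenue: MR = 207.4 − 0.2Q. Set MR = MC: 207.4 − 0.2Q = 35 + 4Q → Q_m = 41.0476.
Price P_m = 207.4 − 0.1·41.0476 = 203.2952; MC(Q_m) = 35 + 4·41.0476 = 199.1904.
Competitive Q* = 42.0488, so ΔQ = 1.0012; wedge = 203.2952 − 199.1904 = 4.1048.
Welfare loss = ½ × 1.0012 × 4.1048 = 2.05.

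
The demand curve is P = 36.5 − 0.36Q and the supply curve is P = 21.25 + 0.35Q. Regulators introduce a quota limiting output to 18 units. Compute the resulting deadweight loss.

Competitive equilibrium: 36.5 − 0.36Q = 21.25 + 0.35Q → Q* = 21.4789, P* = 28.7676.
At Q = 18: demand price = 36.5 − 0.36·18 = 30.02; supply price = 21.25 + 0.35·18 = 27.55.
ΔQ = 21.4789 − 18 = 3.4789; wedge = 30.02 − 27.55 = 2.47.
Deadweight loss = ½ × 3.4789 × 2.47 = 4.30.

4.30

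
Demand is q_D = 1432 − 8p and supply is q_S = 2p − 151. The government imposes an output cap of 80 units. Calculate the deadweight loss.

In inverse form: demand p = 179 − 0.125q, supply p = 75.5 + 0.5q.
Competitive equilibrium: 179 − 0.125q = 75.5 + 0.5q → q* = 165.6, p* = 158.3.
At q = 80: demand price = 179 − 0.125·80 = 169; supply price = 75.5 + 0.5·80 = 115.5.
Δq = 165.6 − 80 = 85.6; wedge = 169 − 115.5 = 53.5.
Deadweight loss = ½ × 85.6 × 53.5 = 2289.80.

2289.80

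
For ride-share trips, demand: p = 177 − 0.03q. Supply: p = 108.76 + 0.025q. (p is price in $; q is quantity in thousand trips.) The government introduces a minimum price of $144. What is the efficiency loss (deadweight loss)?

Competitive equilibrium: 177 − 0.03q = 108.76 + 0.025q → q* = 1240.7273, p* = 139.7782.
At the floor p = 144, quantity demanded = (177 − 144)/0.03 = 1100.
Sellers' marginal cost at q' = 1100: 108.76 + 0.025·1100 = 136.26.
Δq = 1240.7273 − 1100 = 140.7273; wedge = 144 − 136.26 = 7.74.
Welfare loss = ½ × 140.7273 × 7.74 = $544.61 thousand.

$544.61 thousand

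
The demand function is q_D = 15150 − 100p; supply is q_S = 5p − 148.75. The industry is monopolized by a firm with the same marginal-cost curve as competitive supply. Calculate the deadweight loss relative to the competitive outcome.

In inverse form: demand p = 151.5 − 0.01q, supply p = 29.75 + 0.2q.
Competitive equilibrium: 151.5 − 0.01q = 29.75 + 0.2q → q* = 579.7619, p* = 145.7024.
Marginal revenue: MR = 151.5 − 0.02q. Set MR = MC: 151.5 − 0.02q = 29.75 + 0.2q → q_m = 553.4091.
Price p_m = 151.5 − 0.01·553.4091 = 145.9659; MC(q_m) = 29.75 + 0.2·553.4091 = 140.4318.
Competitive q* = 579.7619, so Δq = 26.3528; wedge = 145.9659 − 140.4318 = 5.5341.
DWL = ½ × 26.3528 × 5.5341 = 72.92.

72.92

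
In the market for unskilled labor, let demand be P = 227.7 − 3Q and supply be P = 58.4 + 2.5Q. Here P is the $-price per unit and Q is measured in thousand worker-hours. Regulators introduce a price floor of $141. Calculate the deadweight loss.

$9.74 thousand

Competitive equilibrium: 227.7 − 3Q = 58.4 + 2.5Q → Q* = 30.7818, P* = 135.3545.
At the floor P = 141, quantity demanded = (227.7 − 141)/3 = 28.9.
Sellers' marginal cost at Q' = 28.9: 58.4 + 2.5·28.9 = 130.65.
ΔQ = 30.7818 − 28.9 = 1.8818; wedge = 141 − 130.65 = 10.35.
DWL = ½ × 1.8818 × 10.35 = $9.74 thousand.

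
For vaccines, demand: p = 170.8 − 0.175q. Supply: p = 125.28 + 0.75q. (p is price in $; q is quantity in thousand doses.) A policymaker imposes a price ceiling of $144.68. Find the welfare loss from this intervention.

Competitive equilibrium: 170.8 − 0.175q = 125.28 + 0.75q → q* = 49.2108, p* = 162.1881.
At the ceiling p = 144.68, quantity supplied = (144.68 − 125.28)/0.75 = 25.8667.
Willingness to pay at q' = 25.8667: 170.8 − 0.175·25.8667 = 166.2733.
Δq = 49.2108 − 25.8667 = 23.3441; wedge = 166.2733 − 144.68 = 21.5933.
Welfare loss = ½ × 23.3441 × 21.5933 = $252.04 thousand.

$252.04 thousand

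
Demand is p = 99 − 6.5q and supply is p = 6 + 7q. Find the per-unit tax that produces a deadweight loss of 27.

27

Competitive equilibrium: 99 − 6.5q = 6 + 7q → q* = 6.8889, p* = 54.2222.
A tax t gives Δq = t/13.5 and wedge t, so DWL = t²/27.
t²/27 = 27 → t² = 729 → t = 27.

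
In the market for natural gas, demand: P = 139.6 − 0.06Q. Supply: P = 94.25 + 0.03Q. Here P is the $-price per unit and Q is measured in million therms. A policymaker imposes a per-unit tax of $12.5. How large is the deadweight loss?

Competitive equilibrium: 139.6 − 0.06Q = 94.25 + 0.03Q → Q* = 503.8889, P* = 109.3667.
With the tax, the buyer price exceeds the seller price by 12.5: (139.6 − 0.06Q) − (94.25 + 0.03Q) = 12.5 → Q' = 365.
ΔQ = 503.8889 − 365 = 138.8889; the wedge equals the tax, 12.5.
The triangle = ½ × 138.8889 × 12.5 = $868.06 million.

$868.06 million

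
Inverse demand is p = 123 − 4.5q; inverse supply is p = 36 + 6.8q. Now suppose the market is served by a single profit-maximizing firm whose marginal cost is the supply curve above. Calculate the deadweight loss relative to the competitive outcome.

Competitive equilibrium: 123 − 4.5q = 36 + 6.8q → q* = 7.6991, p* = 88.354.
Marginal revenue: MR = 123 − 9q. Set MR = MC: 123 − 9q = 36 + 6.8q → q_m = 5.5063.
Price p_m = 123 − 4.5·5.5063 = 98.2217; MC(q_m) = 36 + 6.8·5.5063 = 73.4428.
Competitive q* = 7.6991, so Δq = 2.1928; wedge = 98.2217 − 73.4428 = 24.7789.
The triangle = ½ × 2.1928 × 24.7789 = 27.17.

27.17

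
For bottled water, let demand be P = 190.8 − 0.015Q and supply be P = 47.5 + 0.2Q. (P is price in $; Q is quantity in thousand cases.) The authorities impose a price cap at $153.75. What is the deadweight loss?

$1966.79 thousand

Competitive equilibrium: 190.8 − 0.015Q = 47.5 + 0.2Q → Q* = 666.5116, P* = 180.8023.
At the ceiling P = 153.75, quantity supplied = (153.75 − 47.5)/0.2 = 531.25.
Willingness to pay at Q' = 531.25: 190.8 − 0.015·531.25 = 182.8313.
ΔQ = 666.5116 − 531.25 = 135.2616; wedge = 182.8313 − 153.75 = 29.0813.
Welfare loss = ½ × 135.2616 × 29.0813 = $1966.79 thousand.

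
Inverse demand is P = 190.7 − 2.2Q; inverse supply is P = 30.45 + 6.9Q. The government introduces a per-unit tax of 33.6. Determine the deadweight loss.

62.03

Competitive equilibrium: 190.7 − 2.2Q = 30.45 + 6.9Q → Q* = 17.6099, P* = 151.9582.
With the tax, the buyer price exceeds the seller price by 33.6: (190.7 − 2.2Q) − (30.45 + 6.9Q) = 33.6 → Q' = 13.9176.
ΔQ = 17.6099 − 13.9176 = 3.6923; the wedge equals the tax, 33.6.
The triangle = ½ × 3.6923 × 33.6 = 62.03.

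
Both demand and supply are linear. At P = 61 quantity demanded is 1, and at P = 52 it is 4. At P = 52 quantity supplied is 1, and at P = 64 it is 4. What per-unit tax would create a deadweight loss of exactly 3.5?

Demand slope = (52 − 61)/(4 − 1) = −3, so P = 64 − 3Q.
Supply slope = (64 − 52)/(4 − 1) = 4, so P = 48 + 4Q.
Competitive equilibrium: 64 − 3Q = 48 + 4Q → Q* = 2.2857, P* = 57.1429.
A tax t gives ΔQ = t/7 and wedge t, so DWL = t²/14.
t²/14 = 3.5 → t² = 49 → t = 7.

7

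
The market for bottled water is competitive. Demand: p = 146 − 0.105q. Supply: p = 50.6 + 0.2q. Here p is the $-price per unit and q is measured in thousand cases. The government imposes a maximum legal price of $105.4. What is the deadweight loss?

Competitive equilibrium: 146 − 0.105q = 50.6 + 0.2q → q* = 312.7869, p* = 113.1574.
At the ceiling p = 105.4, quantity supplied = (105.4 − 50.6)/0.2 = 274.
Willingness to pay at q' = 274: 146 − 0.105·274 = 117.23.
Δq = 312.7869 − 274 = 38.7869; wedge = 117.23 − 105.4 = 11.83.
Welfare loss = ½ × 38.7869 × 11.83 = $229.42 thousand.

$229.42 thousand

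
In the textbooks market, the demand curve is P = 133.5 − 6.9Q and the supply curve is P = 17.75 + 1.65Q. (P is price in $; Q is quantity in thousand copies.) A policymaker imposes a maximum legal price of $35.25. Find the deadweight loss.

Competitive equilibrium: 133.5 − 6.9Q = 17.75 + 1.65Q → Q* = 13.538, P* = 40.0877.
At the ceiling P = 35.25, quantity supplied = (35.25 − 17.75)/1.65 = 10.6061.
Willingness to pay at Q' = 10.6061: 133.5 − 6.9·10.6061 = 60.3179.
ΔQ = 13.538 − 10.6061 = 2.9319; wedge = 60.3179 − 35.25 = 25.0679.
The triangle = ½ × 2.9319 × 25.0679 = $36.75 thousand.

$36.75 thousand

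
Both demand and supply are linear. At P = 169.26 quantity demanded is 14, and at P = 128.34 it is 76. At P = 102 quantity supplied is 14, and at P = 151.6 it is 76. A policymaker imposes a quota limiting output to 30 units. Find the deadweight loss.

660

Demand slope = (128.34 − 169.26)/(76 − 14) = −0.66, so P = 178.5 − 0.66Q.
Supply slope = (151.6 − 102)/(76 − 14) = 0.8, so P = 90.8 + 0.8Q.
Competitive equilibrium: 178.5 − 0.66Q = 90.8 + 0.8Q → Q* = 60.0685, P* = 138.8548.
At Q = 30: demand price = 178.5 − 0.66·30 = 158.7; supply price = 90.8 + 0.8·30 = 114.8.
ΔQ = 60.0685 − 30 = 30.0685; wedge = 158.7 − 114.8 = 43.9.
Welfare loss = ½ × 30.0685 × 43.9 = 660.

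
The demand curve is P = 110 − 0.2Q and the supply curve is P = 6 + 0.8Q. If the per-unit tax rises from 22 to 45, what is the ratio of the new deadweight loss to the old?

Competitive equilibrium: 110 − 0.2Q = 6 + 0.8Q → Q* = 104, P* = 89.2.
For a per-unit tax t: ΔQ = t/1, so DWL = ½·t·(t/1) = t²/2.
At t = 22: DWL = 242. At t = 45: DWL = 1012.5.
Ratio = (45/22)² = 4.184.

4.184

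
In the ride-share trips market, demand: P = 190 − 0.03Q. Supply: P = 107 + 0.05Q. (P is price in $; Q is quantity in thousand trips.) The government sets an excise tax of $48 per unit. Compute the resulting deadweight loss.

Competitive equilibrium: 190 − 0.03Q = 107 + 0.05Q → Q* = 1037.5, P* = 158.875.
With the tax, the buyer price exceeds the seller price by 48: (190 − 0.03Q) − (107 + 0.05Q) = 48 → Q' = 437.5.
ΔQ = 1037.5 − 437.5 = 600; the wedge equals the tax, 48.
The triangle = ½ × 600 × 48 = $14400 thousand.

$14400 thousand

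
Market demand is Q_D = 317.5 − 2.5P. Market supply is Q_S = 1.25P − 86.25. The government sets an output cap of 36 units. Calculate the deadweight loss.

In inverse form: demand P = 127 − 0.4Q, supply P = 69 + 0.8Q.
Competitive equilibrium: 127 − 0.4Q = 69 + 0.8Q → Q* = 48.3333, P* = 107.6667.
At Q = 36: demand price = 127 − 0.4·36 = 112.6; supply price = 69 + 0.8·36 = 97.8.
ΔQ = 48.3333 − 36 = 12.3333; wedge = 112.6 − 97.8 = 14.8.
The triangle = ½ × 12.3333 × 14.8 = 91.27.

91.27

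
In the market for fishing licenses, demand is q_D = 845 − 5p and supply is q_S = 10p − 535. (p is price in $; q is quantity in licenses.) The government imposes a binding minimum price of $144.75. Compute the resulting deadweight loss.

In inverse form: demand p = 169 − 0.2q, supply p = 53.5 + 0.1q.
Competitive equilibrium: 169 − 0.2q = 53.5 + 0.1q → q* = 385, p* = 92.
At the floor p = 144.75, quantity demanded = (169 − 144.75)/0.2 = 121.25.
Sellers' marginal cost at q' = 121.25: 53.5 + 0.1·121.25 = 65.625.
Δq = 385 − 121.25 = 263.75; wedge = 144.75 − 65.625 = 79.125.
Welfare loss = ½ × 263.75 × 79.125 = $10434.61.

$10434.61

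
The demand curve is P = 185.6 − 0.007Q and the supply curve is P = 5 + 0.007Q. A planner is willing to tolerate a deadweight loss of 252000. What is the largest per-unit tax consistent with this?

84

Competitive equilibrium: 185.6 − 0.007Q = 5 + 0.007Q → Q* = 12900, P* = 95.3.
A tax t gives ΔQ = t/0.014 and wedge t, so DWL = t²/0.028.
t²/0.028 = 252000 → t² = 7056 → t = 84.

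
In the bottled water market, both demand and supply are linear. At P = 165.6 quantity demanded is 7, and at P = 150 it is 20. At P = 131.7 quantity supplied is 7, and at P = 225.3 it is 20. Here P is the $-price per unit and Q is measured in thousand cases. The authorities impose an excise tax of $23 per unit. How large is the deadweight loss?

$31.49 thousand

Demand slope = (150 − 165.6)/(20 − 7) = −1.2, so P = 174 − 1.2Q.
Supply slope = (225.3 − 131.7)/(20 − 7) = 7.2, so P = 81.3 + 7.2Q.
Competitive equilibrium: 174 − 1.2Q = 81.3 + 7.2Q → Q* = 11.0357, P* = 160.7571.
With the tax, the buyer price exceeds the seller price by 23: (174 − 1.2Q) − (81.3 + 7.2Q) = 23 → Q' = 8.2976.
ΔQ = 11.0357 − 8.2976 = 2.7381; the wedge equals the tax, 23.
Welfare loss = ½ × 2.7381 × 23 = $31.49 thousand.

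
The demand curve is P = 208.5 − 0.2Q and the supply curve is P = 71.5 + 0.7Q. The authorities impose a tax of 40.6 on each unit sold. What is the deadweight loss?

Competitive equilibrium: 208.5 − 0.2Q = 71.5 + 0.7Q → Q* = 152.2222, P* = 178.0556.
With the tax, the buyer price exceeds the seller price by 40.6: (208.5 − 0.2Q) − (71.5 + 0.7Q) = 40.6 → Q' = 107.1111.
ΔQ = 152.2222 − 107.1111 = 45.1111; the wedge equals the tax, 40.6.
The triangle = ½ × 45.1111 × 40.6 = 915.76.

915.76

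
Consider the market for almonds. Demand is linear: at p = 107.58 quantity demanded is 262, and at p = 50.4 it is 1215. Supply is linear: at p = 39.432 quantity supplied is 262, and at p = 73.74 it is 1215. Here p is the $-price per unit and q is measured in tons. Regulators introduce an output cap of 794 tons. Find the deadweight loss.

$1518.70

Demand slope = (50.4 − 107.58)/(1215 − 262) = −0.06, so p = 123.3 − 0.06q.
Supply slope = (73.74 − 39.432)/(1215 − 262) = 0.036, so p = 30 + 0.036q.
Competitive equilibrium: 123.3 − 0.06q = 30 + 0.036q → q* = 971.875, p* = 64.9875.
At q = 794: demand price = 123.3 − 0.06·794 = 75.66; supply price = 30 + 0.036·794 = 58.584.
Δq = 971.875 − 794 = 177.875; wedge = 75.66 − 58.584 = 17.076.
The triangle = ½ × 177.875 × 17.076 = $1518.70.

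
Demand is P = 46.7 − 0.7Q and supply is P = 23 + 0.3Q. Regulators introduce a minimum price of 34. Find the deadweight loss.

15.44

Competitive equilibrium: 46.7 − 0.7Q = 23 + 0.3Q → Q* = 23.7, P* = 30.11.
At the floor P = 34, quantity demanded = (46.7 − 34)/0.7 = 18.1429.
Sellers' marginal cost at Q' = 18.1429: 23 + 0.3·18.1429 = 28.4429.
ΔQ = 23.7 − 18.1429 = 5.5571; wedge = 34 − 28.4429 = 5.5571.
DWL = ½ × 5.5571 × 5.5571 = 15.44.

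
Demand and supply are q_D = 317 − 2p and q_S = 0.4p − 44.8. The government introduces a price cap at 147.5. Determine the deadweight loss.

2.535

In inverse form: demand p = 158.5 − 0.5q, supply p = 112 + 2.5q.
Competitive equilibrium: 158.5 − 0.5q = 112 + 2.5q → q* = 15.5, p* = 150.75.
At the ceiling p = 147.5, quantity supplied = (147.5 − 112)/2.5 = 14.2.
Willingness to pay at q' = 14.2: 158.5 − 0.5·14.2 = 151.4.
Δq = 15.5 − 14.2 = 1.3; wedge = 151.4 − 147.5 = 3.9.
DWL = ½ × 1.3 × 3.9 = 2.535.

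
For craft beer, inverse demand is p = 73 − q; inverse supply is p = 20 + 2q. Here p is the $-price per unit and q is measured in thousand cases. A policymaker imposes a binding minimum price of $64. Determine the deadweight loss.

$112.67 thousand

Competitive equilibrium: 73 − q = 20 + 2q → q* = 17.6667, p* = 55.3333.
At the floor p = 64, quantity demanded = (73 − 64)/1 = 9.
Sellers' marginal cost at q' = 9: 20 + 2·9 = 38.
Δq = 17.6667 − 9 = 8.6667; wedge = 64 − 38 = 26.
Deadweight loss = ½ × 8.6667 × 26 = $112.67 thousand.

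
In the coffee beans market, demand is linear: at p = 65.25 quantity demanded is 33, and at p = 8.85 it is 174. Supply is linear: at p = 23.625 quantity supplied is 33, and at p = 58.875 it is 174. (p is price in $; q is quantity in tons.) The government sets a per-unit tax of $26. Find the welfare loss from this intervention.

Demand slope = (8.85 − 65.25)/(174 − 33) = −0.4, so p = 78.45 − 0.4q.
Supply slope = (58.875 − 23.625)/(174 − 33) = 0.25, so p = 15.375 + 0.25q.
Competitive equilibrium: 78.45 − 0.4q = 15.375 + 0.25q → q* = 97.0385, p* = 39.6346.
With the tax, the buyer price exceeds the seller price by 26: (78.45 − 0.4q) − (15.375 + 0.25q) = 26 → q' = 57.0385.
Δq = 97.0385 − 57.0385 = 40; the wedge equals the tax, 26.
Deadweight loss = ½ × 40 × 26 = $520.

$520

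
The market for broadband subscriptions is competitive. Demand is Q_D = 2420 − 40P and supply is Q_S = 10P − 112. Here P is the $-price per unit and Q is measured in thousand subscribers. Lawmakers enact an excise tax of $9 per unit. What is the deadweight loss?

In inverse form: demand P = 60.5 − 0.025Q, supply P = 11.2 + 0.1Q.
Competitive equilibrium: 60.5 − 0.025Q = 11.2 + 0.1Q → Q* = 394.4, P* = 50.64.
With the tax, the buyer price exceeds the seller price by 9: (60.5 − 0.025Q) − (11.2 + 0.1Q) = 9 → Q' = 322.4.
ΔQ = 394.4 − 322.4 = 72; the wedge equals the tax, 9.
Welfare loss = ½ × 72 × 9 = $324 thousand.

$324 thousand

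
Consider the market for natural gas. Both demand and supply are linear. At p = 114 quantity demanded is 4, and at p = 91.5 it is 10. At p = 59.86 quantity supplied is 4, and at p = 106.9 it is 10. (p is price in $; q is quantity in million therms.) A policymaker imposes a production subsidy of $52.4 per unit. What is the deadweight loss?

$118.45 million

Demand slope = (91.5 − 114)/(10 − 4) = −3.75, so p = 129 − 3.75q.
Supply slope = (106.9 − 59.86)/(10 − 4) = 7.84, so p = 28.5 + 7.84q.
Competitive equilibrium: 129 − 3.75q = 28.5 + 7.84q → q* = 8.6713, p* = 96.4827.
The subsidy lowers effective supply by 52.4: p = 7.84q − 23.9.
New quantity: 129 − 3.75q = 7.84q − 23.9 → q' = 13.1924.
Overproduction Δq = 13.1924 − 8.6713 = 4.5211; wedge = subsidy = 52.4.
DWL = ½ × 4.5211 × 52.4 = $118.45 million.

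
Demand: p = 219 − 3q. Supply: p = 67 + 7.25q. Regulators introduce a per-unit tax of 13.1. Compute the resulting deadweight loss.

Competitive equilibrium: 219 − 3q = 67 + 7.25q → q* = 14.8293, p* = 174.5122.
With the tax, the buyer price exceeds the seller price by 13.1: (219 − 3q) − (67 + 7.25q) = 13.1 → q' = 13.5512.
Δq = 14.8293 − 13.5512 = 1.2781; the wedge equals the tax, 13.1.
DWL = ½ × 1.2781 × 13.1 = 8.37.

8.37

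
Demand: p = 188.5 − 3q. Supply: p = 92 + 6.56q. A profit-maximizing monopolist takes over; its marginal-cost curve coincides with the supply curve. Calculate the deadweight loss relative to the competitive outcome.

27.79

Competitive equilibrium: 188.5 − 3q = 92 + 6.56q → q* = 10.0941, p* = 158.2176.
Marginal revenue: MR = 188.5 − 6q. Set MR = MC: 188.5 − 6q = 92 + 6.56q → q_m = 7.6831.
Price p_m = 188.5 − 3·7.6831 = 165.4507; MC(q_m) = 92 + 6.56·7.6831 = 142.4011.
Competitive q* = 10.0941, so Δq = 2.411; wedge = 165.4507 − 142.4011 = 23.0496.
Deadweight loss = ½ × 2.411 × 23.0496 = 27.79.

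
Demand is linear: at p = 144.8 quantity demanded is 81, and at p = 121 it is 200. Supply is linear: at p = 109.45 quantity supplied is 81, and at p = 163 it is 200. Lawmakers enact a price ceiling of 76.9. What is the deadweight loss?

Demand slope = (121 − 144.8)/(200 − 81) = −0.2, so p = 161 − 0.2q.
Supply slope = (163 − 109.45)/(200 − 81) = 0.45, so p = 73 + 0.45q.
Competitive equilibrium: 161 − 0.2q = 73 + 0.45q → q* = 135.3846, p* = 133.9231.
At the ceiling p = 76.9, quantity supplied = (76.9 − 73)/0.45 = 8.6667.
Willingness to pay at q' = 8.6667: 161 − 0.2·8.6667 = 159.2667.
Δq = 135.3846 − 8.6667 = 126.7179; wedge = 159.2667 − 76.9 = 82.3667.
Welfare loss = ½ × 126.7179 × 82.3667 = 5218.67.

5218.67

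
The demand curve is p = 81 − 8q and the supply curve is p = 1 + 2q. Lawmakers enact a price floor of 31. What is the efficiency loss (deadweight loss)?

Competitive equilibrium: 81 − 8q = 1 + 2q → q* = 8, p* = 17.
At the floor p = 31, quantity demanded = (81 − 31)/8 = 6.25.
Sellers' marginal cost at q' = 6.25: 1 + 2·6.25 = 13.5.
Δq = 8 − 6.25 = 1.75; wedge = 31 − 13.5 = 17.5.
Welfare loss = ½ × 1.75 × 17.5 = 15.31.

15.31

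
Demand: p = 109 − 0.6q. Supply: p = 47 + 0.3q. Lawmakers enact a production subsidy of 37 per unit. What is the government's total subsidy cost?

4070

Competitive equilibrium: 109 − 0.6q = 47 + 0.3q → q* = 68.8889, p* = 67.6667.
The subsidy lowers effective supply by 37: p = 10 + 0.3q.
New quantity: 109 − 0.6q = 10 + 0.3q → q' = 110.
Total subsidy cost = 37 × 110 = 4070.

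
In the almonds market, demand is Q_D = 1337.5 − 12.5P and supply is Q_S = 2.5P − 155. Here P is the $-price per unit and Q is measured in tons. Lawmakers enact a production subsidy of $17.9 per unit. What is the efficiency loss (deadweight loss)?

In inverse form: demand P = 107 − 0.08Q, supply P = 62 + 0.4Q.
Competitive equilibrium: 107 − 0.08Q = 62 + 0.4Q → Q* = 93.75, P* = 99.5.
The subsidy lowers effective supply by 17.9: P = 44.1 + 0.4Q.
New quantity: 107 − 0.08Q = 44.1 + 0.4Q → Q' = 131.0417.
Overproduction ΔQ = 131.0417 − 93.75 = 37.2917; wedge = subsidy = 17.9.
DWL = ½ × 37.2917 × 17.9 = $333.76.

$333.76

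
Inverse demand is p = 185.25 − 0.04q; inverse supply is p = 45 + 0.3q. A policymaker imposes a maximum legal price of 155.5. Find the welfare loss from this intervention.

331.62

Competitive equilibrium: 185.25 − 0.04q = 45 + 0.3q → q* = 412.5, p* = 168.75.
At the ceiling p = 155.5, quantity supplied = (155.5 − 45)/0.3 = 368.3333.
Willingness to pay at q' = 368.3333: 185.25 − 0.04·368.3333 = 170.5167.
Δq = 412.5 − 368.3333 = 44.1667; wedge = 170.5167 − 155.5 = 15.0167.
Welfare loss = ½ × 44.1667 × 15.0167 = 331.62.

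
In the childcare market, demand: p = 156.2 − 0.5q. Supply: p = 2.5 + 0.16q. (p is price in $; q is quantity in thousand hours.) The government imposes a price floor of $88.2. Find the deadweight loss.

Competitive equilibrium: 156.2 − 0.5q = 2.5 + 0.16q → q* = 232.87879, p* = 39.76061.
At the floor p = 88.2, quantity demanded = (156.2 − 88.2)/0.5 = 136.
Sellers' marginal cost at q' = 136: 2.5 + 0.16·136 = 24.26.
Δq = 232.87879 − 136 = 96.87879; wedge = 88.2 − 24.26 = 63.94.
Welfare loss = ½ × 96.87879 × 63.94 = $3097.21 thousand.

$3097.21 thousand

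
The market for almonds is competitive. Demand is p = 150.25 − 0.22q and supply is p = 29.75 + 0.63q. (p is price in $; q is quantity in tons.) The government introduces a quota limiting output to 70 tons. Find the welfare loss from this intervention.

$2188.82

Competitive equilibrium: 150.25 − 0.22q = 29.75 + 0.63q → q* = 141.7647, p* = 119.0618.
At q = 70: demand price = 150.25 − 0.22·70 = 134.85; supply price = 29.75 + 0.63·70 = 73.85.
Δq = 141.7647 − 70 = 71.7647; wedge = 134.85 − 73.85 = 61.
Deadweight loss = ½ × 71.7647 × 61 = $2188.82.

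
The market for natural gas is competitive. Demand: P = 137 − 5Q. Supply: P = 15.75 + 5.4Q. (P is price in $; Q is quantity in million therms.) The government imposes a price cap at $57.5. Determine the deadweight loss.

$80.20 million

Competitive equilibrium: 137 − 5Q = 15.75 + 5.4Q → Q* = 11.6587, P* = 78.7067.
At the ceiling P = 57.5, quantity supplied = (57.5 − 15.75)/5.4 = 7.7315.
Willingness to pay at Q' = 7.7315: 137 − 5·7.7315 = 98.3425.
ΔQ = 11.6587 − 7.7315 = 3.9272; wedge = 98.3425 − 57.5 = 40.8425.
The triangle = ½ × 3.9272 × 40.8425 = $80.20 million.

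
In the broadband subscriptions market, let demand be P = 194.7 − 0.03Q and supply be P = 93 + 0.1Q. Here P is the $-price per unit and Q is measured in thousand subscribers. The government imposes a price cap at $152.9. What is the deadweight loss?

Competitive equilibrium: 194.7 − 0.03Q = 93 + 0.1Q → Q* = 782.3077, P* = 171.2308.
At the ceiling P = 152.9, quantity supplied = (152.9 − 93)/0.1 = 599.
Willingness to pay at Q' = 599: 194.7 − 0.03·599 = 176.73.
ΔQ = 782.3077 − 599 = 183.3077; wedge = 176.73 − 152.9 = 23.83.
Deadweight loss = ½ × 183.3077 × 23.83 = $2184.11 thousand.

$2184.11 thousand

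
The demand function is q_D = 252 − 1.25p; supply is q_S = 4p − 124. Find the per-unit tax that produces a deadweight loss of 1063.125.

47.25

In inverse form: demand p = 201.6 − 0.8q, supply p = 31 + 0.25q.
Competitive equilibrium: 201.6 − 0.8q = 31 + 0.25q → q* = 162.4762, p* = 71.619.
A tax t gives Δq = t/1.05 and wedge t, so DWL = t²/2.1.
t²/2.1 = 1063.125 → t² = 2232.5625 → t = 47.25.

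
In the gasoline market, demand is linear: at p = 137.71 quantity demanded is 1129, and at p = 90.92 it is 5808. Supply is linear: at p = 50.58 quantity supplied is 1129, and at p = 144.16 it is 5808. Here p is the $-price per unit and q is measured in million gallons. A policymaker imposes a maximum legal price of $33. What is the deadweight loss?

$214704.17 million

Demand slope = (90.92 − 137.71)/(5808 − 1129) = −0.01, so p = 149 − 0.01q.
Supply slope = (144.16 − 50.58)/(5808 − 1129) = 0.02, so p = 28 + 0.02q.
Competitive equilibrium: 149 − 0.01q = 28 + 0.02q → q* = 4033.33333, p* = 108.66667.
At the ceiling p = 33, quantity supplied = (33 − 28)/0.02 = 250.
Willingness to pay at q' = 250: 149 − 0.01·250 = 146.5.
Δq = 4033.33333 − 250 = 3783.33333; wedge = 146.5 − 33 = 113.5.
Deadweight loss = ½ × 3783.33333 × 113.5 = $214704.17 million.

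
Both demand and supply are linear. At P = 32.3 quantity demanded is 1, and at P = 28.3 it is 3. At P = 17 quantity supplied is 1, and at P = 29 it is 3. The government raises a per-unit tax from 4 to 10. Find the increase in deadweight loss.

5.25

Demand slope = (28.3 − 32.3)/(3 − 1) = −2, so P = 34.3 − 2Q.
Supply slope = (29 − 17)/(3 − 1) = 6, so P = 11 + 6Q.
Competitive equilibrium: 34.3 − 2Q = 11 + 6Q → Q* = 2.9125, P* = 28.475.
For a per-unit tax t: ΔQ = t/8, so DWL = ½·t·(t/8) = t²/16.
At t = 4: DWL = 1. At t = 10: DWL = 6.25.
Increase = 6.25 − 1 = 5.25.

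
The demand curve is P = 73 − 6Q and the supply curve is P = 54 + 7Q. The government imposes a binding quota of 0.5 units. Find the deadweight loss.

Competitive equilibrium: 73 − 6Q = 54 + 7Q → Q* = 1.4615, P* = 64.2308.
At Q = 0.5: demand price = 73 − 6·0.5 = 70; supply price = 54 + 7·0.5 = 57.5.
ΔQ = 1.4615 − 0.5 = 0.9615; wedge = 70 − 57.5 = 12.5.
The triangle = ½ × 0.9615 × 12.5 = 6.01.

6.01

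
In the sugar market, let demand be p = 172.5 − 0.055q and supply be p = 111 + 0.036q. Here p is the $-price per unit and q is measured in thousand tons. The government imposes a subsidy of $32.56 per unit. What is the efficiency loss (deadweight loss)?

$5825.02 thousand

Competitive equilibrium: 172.5 − 0.055q = 111 + 0.036q → q* = 675.8242, p* = 135.3297.
The subsidy lowers effective supply by 32.56: p = 78.44 + 0.036q.
New quantity: 172.5 − 0.055q = 78.44 + 0.036q → q' = 1033.6264.
Overproduction Δq = 1033.6264 − 675.8242 = 357.8022; wedge = subsidy = 32.56.
DWL = ½ × 357.8022 × 32.56 = $5825.02 thousand.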